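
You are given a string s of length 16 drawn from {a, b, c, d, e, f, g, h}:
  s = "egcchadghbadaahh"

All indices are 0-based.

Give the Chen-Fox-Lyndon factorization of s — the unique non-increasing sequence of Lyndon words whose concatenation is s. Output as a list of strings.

["eg", "cch", "adghb", "ad", "aahh"]

emit factor 1: 'eg' (i=0, period=2)
emit factor 2: 'cch' (i=2, period=3)
emit factor 3: 'adghb' (i=5, period=5)
emit factor 4: 'ad' (i=10, period=2)
emit factor 5: 'aahh' (i=12, period=4)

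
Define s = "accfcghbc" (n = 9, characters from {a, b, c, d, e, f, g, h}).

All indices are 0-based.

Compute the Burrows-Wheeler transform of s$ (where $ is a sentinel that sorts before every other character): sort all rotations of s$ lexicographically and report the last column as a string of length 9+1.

rank  rotation    last
    0  $accfcghbc  c
    1  accfcghbc$  $
    2  bc$accfcgh  h
    3  c$accfcghb  b
    4  ccfcghbc$a  a
    5  cfcghbc$ac  c
    6  cghbc$accf  f
    7  fcghbc$acc  c
    8  ghbc$accfc  c
    9  hbc$accfcg  g

c$hbacfccg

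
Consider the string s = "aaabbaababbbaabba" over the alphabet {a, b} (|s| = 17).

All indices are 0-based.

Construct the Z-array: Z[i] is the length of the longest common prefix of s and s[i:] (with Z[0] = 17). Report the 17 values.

Z[0]=17
i=1: i≥r, start 0; Z[1]=2 extend→box=[1,3)
i=2: min(r-i=1, Z[1]=2)=1; Z[2]=1
i=3: i≥r, start 0; Z[3]=0
i=4: i≥r, start 0; Z[4]=0
i=5: i≥r, start 0; Z[5]=2 extend→box=[5,7)
i=6: min(r-i=1, Z[1]=2)=1; Z[6]=1
i=7: i≥r, start 0; Z[7]=0
i=8: i≥r, start 0; Z[8]=1 extend→box=[8,9)
i=9: i≥r, start 0; Z[9]=0
i=10: i≥r, start 0; Z[10]=0
i=11: i≥r, start 0; Z[11]=0
i=12: i≥r, start 0; Z[12]=2 extend→box=[12,14)
i=13: min(r-i=1, Z[1]=2)=1; Z[13]=1
i=14: i≥r, start 0; Z[14]=0
i=15: i≥r, start 0; Z[15]=0
i=16: i≥r, start 0; Z[16]=1 extend→box=[16,17)

[17, 2, 1, 0, 0, 2, 1, 0, 1, 0, 0, 0, 2, 1, 0, 0, 1]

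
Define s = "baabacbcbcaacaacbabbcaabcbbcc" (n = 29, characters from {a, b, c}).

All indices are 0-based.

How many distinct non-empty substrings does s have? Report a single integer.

rank | idx | suffix
   0 |   1 | aabacbcbcaacaacbabbcaabcbbcc
   1 |  21 | aabcbbcc
   2 |  10 | aacaacbabbcaabcbbcc
   3 |  13 | aacbabbcaabcbbcc
   4 |   2 | abacbcbcaacaacbabbcaabcbbcc
   5 |  17 | abbcaabcbbcc
   6 |  22 | abcbbcc
   7 |  11 | acaacbabbcaabcbbcc
   8 |  14 | acbabbcaabcbbcc
   9 |   4 | acbcbcaacaacbabbcaabcbbcc
  10 |   0 | baabacbcbcaacaacbabbcaabcbbcc
  11 |  16 | babbcaabcbbcc
  12 |   3 | bacbcbcaacaacbabbcaabcbbcc
  13 |  18 | bbcaabcbbcc
  14 |  25 | bbcc
  15 |  19 | bcaabcbbcc
  16 |   8 | bcaacaacbabbcaabcbbcc
  17 |  23 | bcbbcc
  18 |   6 | bcbcaacaacbabbcaabcbbcc
  19 |  26 | bcc
  20 |  28 | c
  21 |  20 | caabcbbcc
  22 |   9 | caacaacbabbcaabcbbcc
  23 |  12 | caacbabbcaabcbbcc
  24 |  15 | cbabbcaabcbbcc
  25 |  24 | cbbcc
  26 |   7 | cbcaacaacbabbcaabcbbcc
  27 |   5 | cbcbcaacaacbabbcaabcbbcc
  28 |  27 | cc

SA = [1, 21, 10, 13, 2, 17, 22, 11, 14, 4, 0, 16, 3, 18, 25, 19, 8, 23, 6, 26, 28, 20, 9, 12, 15, 24, 7, 5, 27]
rank  pair      lcp
   1  s[1:],s[21:]  3  'aab'
   2  s[21:],s[10:]  2  'aa'
   3  s[10:],s[13:]  3  'aac'
   4  s[13:],s[2:]  1  'a'
   5  s[2:],s[17:]  2  'ab'
   6  s[17:],s[22:]  2  'ab'
   7  s[22:],s[11:]  1  'a'
   8  s[11:],s[14:]  2  'ac'
   9  s[14:],s[4:]  3  'acb'
  10  s[4:],s[0:]  0  ''
  11  s[0:],s[16:]  2  'ba'
  12  s[16:],s[3:]  2  'ba'
  13  s[3:],s[18:]  1  'b'
  14  s[18:],s[25:]  3  'bbc'
  15  s[25:],s[19:]  1  'b'
  16  s[19:],s[8:]  4  'bcaa'
  17  s[8:],s[23:]  2  'bc'
  18  s[23:],s[6:]  3  'bcb'
  19  s[6:],s[26:]  2  'bc'
  20  s[26:],s[28:]  0  ''
  21  s[28:],s[20:]  1  'c'
  22  s[20:],s[9:]  3  'caa'
  23  s[9:],s[12:]  4  'caac'
  24  s[12:],s[15:]  1  'c'
  25  s[15:],s[24:]  2  'cb'
  26  s[24:],s[7:]  2  'cb'
  27  s[7:],s[5:]  3  'cbc'
  28  s[5:],s[27:]  1  'c'

n(n+1)/2 = 29·30/2 = 435
Σ LCP = 0 + 3 + 2 + 3 + 1 + 2 + 2 + 1 + 2 + 3 + 0 + 2 + 2 + 1 + 3 + 1 + 4 + 2 + 3 + 2 + 0 + 1 + 3 + 4 + 1 + 2 + 2 + 3 + 1 = 56
distinct = 435 − 56 = 379

379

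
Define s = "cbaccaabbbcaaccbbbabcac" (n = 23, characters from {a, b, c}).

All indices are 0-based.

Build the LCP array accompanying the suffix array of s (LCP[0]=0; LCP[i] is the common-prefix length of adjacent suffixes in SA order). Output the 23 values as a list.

rank | idx | suffix
   0 |   5 | aabbbcaaccbbbabcac
   1 |  11 | aaccbbbabcac
   2 |   6 | abbbcaaccbbbabcac
   3 |  18 | abcac
   4 |  21 | ac
   5 |   2 | accaabbbcaaccbbbabcac
   6 |  12 | accbbbabcac
   7 |  17 | babcac
   8 |   1 | baccaabbbcaaccbbbabcac
   9 |  16 | bbabcac
  10 |  15 | bbbabcac
  11 |   7 | bbbcaaccbbbabcac
  12 |   8 | bbcaaccbbbabcac
  13 |   9 | bcaaccbbbabcac
  14 |  19 | bcac
  15 |  22 | c
  16 |   4 | caabbbcaaccbbbabcac
  17 |  10 | caaccbbbabcac
  18 |  20 | cac
  19 |   0 | cbaccaabbbcaaccbbbabcac
  20 |  14 | cbbbabcac
  21 |   3 | ccaabbbcaaccbbbabcac
  22 |  13 | ccbbbabcac

SA = [5, 11, 6, 18, 21, 2, 12, 17, 1, 16, 15, 7, 8, 9, 19, 22, 4, 10, 20, 0, 14, 3, 13]
i: (SA[i-1],SA[i]) lcp shared
  1: (5,11) 2 'aa'
  2: (11,6) 1 'a'
  3: (6,18) 2 'ab'
  4: (18,21) 1 'a'
  5: (21,2) 2 'ac'
  6: (2,12) 3 'acc'
  7: (12,17) 0 ''
  8: (17,1) 2 'ba'
  9: (1,16) 1 'b'
  10: (16,15) 2 'bb'
  11: (15,7) 3 'bbb'
  12: (7,8) 2 'bb'
  13: (8,9) 1 'b'
  14: (9,19) 3 'bca'
  15: (19,22) 0 ''
  16: (22,4) 1 'c'
  17: (4,10) 3 'caa'
  18: (10,20) 2 'ca'
  19: (20,0) 1 'c'
  20: (0,14) 2 'cb'
  21: (14,3) 1 'c'
  22: (3,13) 2 'cc'

[0, 2, 1, 2, 1, 2, 3, 0, 2, 1, 2, 3, 2, 1, 3, 0, 1, 3, 2, 1, 2, 1, 2]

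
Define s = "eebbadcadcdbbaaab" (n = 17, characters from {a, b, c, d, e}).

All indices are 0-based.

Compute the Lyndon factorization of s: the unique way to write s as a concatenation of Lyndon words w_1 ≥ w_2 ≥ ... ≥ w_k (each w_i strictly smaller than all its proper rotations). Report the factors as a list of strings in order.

["e", "e", "b", "b", "adcadcdbb", "aaab"]

emit factor 1: 'e' (i=0, period=1)
emit factor 2: 'e' (i=1, period=1)
emit factor 3: 'b' (i=2, period=1)
emit factor 4: 'b' (i=3, period=1)
emit factor 5: 'adcadcdbb' (i=4, period=9)
emit factor 6: 'aaab' (i=13, period=4)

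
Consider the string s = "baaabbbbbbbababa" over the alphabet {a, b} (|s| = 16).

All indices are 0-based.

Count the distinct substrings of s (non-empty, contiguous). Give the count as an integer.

sorted suffixes:
  #0 SA[0]=15  'a'
  #1 SA[1]=1  'aaabbbbbbbababa'
  #2 SA[2]=2  'aabbbbbbbababa'
  #3 SA[3]=13  'aba'
  #4 SA[4]=11  'ababa'
  #5 SA[5]=3  'abbbbbbbababa'
  #6 SA[6]=14  'ba'
  #7 SA[7]=0  'baaabbbbbbbababa'
  #8 SA[8]=12  'baba'
  #9 SA[9]=10  'bababa'
  #10 SA[10]=9  'bbababa'
  #11 SA[11]=8  'bbbababa'
  #12 SA[12]=7  'bbbbababa'
  #13 SA[13]=6  'bbbbbababa'
  #14 SA[14]=5  'bbbbbbababa'
  #15 SA[15]=4  'bbbbbbbababa'

SA = [15, 1, 2, 13, 11, 3, 14, 0, 12, 10, 9, 8, 7, 6, 5, 4]
[i] adj suffixes → lcp
  [1] 15/1 → 1 ('a')
  [2] 1/2 → 2 ('aa')
  [3] 2/13 → 1 ('a')
  [4] 13/11 → 3 ('aba')
  [5] 11/3 → 2 ('ab')
  [6] 3/14 → 0 ('')
  [7] 14/0 → 2 ('ba')
  [8] 0/12 → 2 ('ba')
  [9] 12/10 → 4 ('baba')
  [10] 10/9 → 1 ('b')
  [11] 9/8 → 2 ('bb')
  [12] 8/7 → 3 ('bbb')
  [13] 7/6 → 4 ('bbbb')
  [14] 6/5 → 5 ('bbbbb')
  [15] 5/4 → 6 ('bbbbbb')

n(n+1)/2 = 16·17/2 = 136
Σ LCP = 0 + 1 + 2 + 1 + 3 + 2 + 0 + 2 + 2 + 4 + 1 + 2 + 3 + 4 + 5 + 6 = 38
distinct = 136 − 38 = 98

98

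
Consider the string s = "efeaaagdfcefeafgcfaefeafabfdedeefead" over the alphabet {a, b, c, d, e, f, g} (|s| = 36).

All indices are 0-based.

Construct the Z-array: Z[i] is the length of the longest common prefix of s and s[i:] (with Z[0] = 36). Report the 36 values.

Z[0]=36
i=1: i≥r, start 0; Z[1]=0
i=2: i≥r, start 0; Z[2]=1 scan→box=[2,3)
i=3: i≥r, start 0; Z[3]=0
i=4: i≥r, start 0; Z[4]=0
i=5: i≥r, start 0; Z[5]=0
i=6: i≥r, start 0; Z[6]=0
i=7: i≥r, start 0; Z[7]=0
i=8: i≥r, start 0; Z[8]=0
i=9: i≥r, start 0; Z[9]=0
i=10: i≥r, start 0; Z[10]=4 scan→box=[10,14)
i=11: min(r-i=3, Z[1]=0)=0; Z[11]=0
i=12: min(r-i=2, Z[2]=1)=1; Z[12]=1
i=13: min(r-i=1, Z[3]=0)=0; Z[13]=0
i=14: i≥r, start 0; Z[14]=0
i=15: i≥r, start 0; Z[15]=0
i=16: i≥r, start 0; Z[16]=0
i=17: i≥r, start 0; Z[17]=0
i=18: i≥r, start 0; Z[18]=0
i=19: i≥r, start 0; Z[19]=4 scan→box=[19,23)
i=20: min(r-i=3, Z[1]=0)=0; Z[20]=0
i=21: min(r-i=2, Z[2]=1)=1; Z[21]=1
i=22: min(r-i=1, Z[3]=0)=0; Z[22]=0
i=23: i≥r, start 0; Z[23]=0
i=24: i≥r, start 0; Z[24]=0
i=25: i≥r, start 0; Z[25]=0
i=26: i≥r, start 0; Z[26]=0
i=27: i≥r, start 0; Z[27]=0
i=28: i≥r, start 0; Z[28]=1 scan→box=[28,29)
i=29: i≥r, start 0; Z[29]=0
i=30: i≥r, start 0; Z[30]=1 scan→box=[30,31)
i=31: i≥r, start 0; Z[31]=4 scan→box=[31,35)
i=32: min(r-i=3, Z[1]=0)=0; Z[32]=0
i=33: min(r-i=2, Z[2]=1)=1; Z[33]=1
i=34: min(r-i=1, Z[3]=0)=0; Z[34]=0
i=35: i≥r, start 0; Z[35]=0

[36, 0, 1, 0, 0, 0, 0, 0, 0, 0, 4, 0, 1, 0, 0, 0, 0, 0, 0, 4, 0, 1, 0, 0, 0, 0, 0, 0, 1, 0, 1, 4, 0, 1, 0, 0]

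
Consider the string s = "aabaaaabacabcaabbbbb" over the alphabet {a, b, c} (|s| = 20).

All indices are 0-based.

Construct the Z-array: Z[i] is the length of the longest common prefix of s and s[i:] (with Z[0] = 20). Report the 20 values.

Z[0]=20
i=1: outside box; Z[1]=1 scan→box=[1,2)
i=2: outside box; Z[2]=0
i=3: outside box; Z[3]=2 scan→box=[3,5)
i=4: min(r-i=1, Z[1]=1)=1; Z[4]=2 scan→box=[4,6)
i=5: min(r-i=1, Z[1]=1)=1; Z[5]=4 scan→box=[5,9)
i=6: min(r-i=3, Z[1]=1)=1; Z[6]=1
i=7: min(r-i=2, Z[2]=0)=0; Z[7]=0
i=8: min(r-i=1, Z[3]=2)=1; Z[8]=1
i=9: outside box; Z[9]=0
i=10: outside box; Z[10]=1 scan→box=[10,11)
i=11: outside box; Z[11]=0
i=12: outside box; Z[12]=0
i=13: outside box; Z[13]=3 scan→box=[13,16)
i=14: min(r-i=2, Z[1]=1)=1; Z[14]=1
i=15: min(r-i=1, Z[2]=0)=0; Z[15]=0
i=16: outside box; Z[16]=0
i=17: outside box; Z[17]=0
i=18: outside box; Z[18]=0
i=19: outside box; Z[19]=0

[20, 1, 0, 2, 2, 4, 1, 0, 1, 0, 1, 0, 0, 3, 1, 0, 0, 0, 0, 0]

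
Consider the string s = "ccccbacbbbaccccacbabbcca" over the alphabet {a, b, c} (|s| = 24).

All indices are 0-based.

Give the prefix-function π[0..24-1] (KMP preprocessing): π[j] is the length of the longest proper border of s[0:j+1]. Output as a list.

[0, 1, 2, 3, 0, 0, 1, 0, 0, 0, 0, 1, 2, 3, 4, 0, 1, 0, 0, 0, 0, 1, 2, 0]

π[0] = 0
j=1 s[j]='c': π[1]=1 (border 'c')
j=2 s[j]='c': π[2]=2 (border 'cc')
j=3 s[j]='c': π[3]=3 (border 'ccc')
j=4 s[j]='b': k: 3→2→1→0; π[4]=0 (border '')
j=5 s[j]='a': π[5]=0 (border '')
j=6 s[j]='c': π[6]=1 (border 'c')
j=7 s[j]='b': k: 1→0; π[7]=0 (border '')
j=8 s[j]='b': π[8]=0 (border '')
j=9 s[j]='b': π[9]=0 (border '')
j=10 s[j]='a': π[10]=0 (border '')
j=11 s[j]='c': π[11]=1 (border 'c')
j=12 s[j]='c': π[12]=2 (border 'cc')
j=13 s[j]='c': π[13]=3 (border 'ccc')
j=14 s[j]='c': π[14]=4 (border 'cccc')
j=15 s[j]='a': k: 4→3→2→1→0; π[15]=0 (border '')
j=16 s[j]='c': π[16]=1 (border 'c')
j=17 s[j]='b': k: 1→0; π[17]=0 (border '')
j=18 s[j]='a': π[18]=0 (border '')
j=19 s[j]='b': π[19]=0 (border '')
j=20 s[j]='b': π[20]=0 (border '')
j=21 s[j]='c': π[21]=1 (border 'c')
j=22 s[j]='c': π[22]=2 (border 'cc')
j=23 s[j]='a': k: 2→1→0; π[23]=0 (border '')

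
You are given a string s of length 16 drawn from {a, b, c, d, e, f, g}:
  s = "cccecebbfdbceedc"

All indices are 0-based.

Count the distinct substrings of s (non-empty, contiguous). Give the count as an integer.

122

rank | idx | suffix
   0 |   6 | bbfdbceedc
   1 |  10 | bceedc
   2 |   7 | bfdbceedc
   3 |  15 | c
   4 |   0 | cccecebbfdbceedc
   5 |   1 | ccecebbfdbceedc
   6 |   4 | cebbfdbceedc
   7 |   2 | cecebbfdbceedc
   8 |  11 | ceedc
   9 |   9 | dbceedc
  10 |  14 | dc
  11 |   5 | ebbfdbceedc
  12 |   3 | ecebbfdbceedc
  13 |  13 | edc
  14 |  12 | eedc
  15 |   8 | fdbceedc

SA = [6, 10, 7, 15, 0, 1, 4, 2, 11, 9, 14, 5, 3, 13, 12, 8]
rank  pair      lcp
   1  s[6:],s[10:]  1  'b'
   2  s[10:],s[7:]  1  'b'
   3  s[7:],s[15:]  0  ''
   4  s[15:],s[0:]  1  'c'
   5  s[0:],s[1:]  2  'cc'
   6  s[1:],s[4:]  1  'c'
   7  s[4:],s[2:]  2  'ce'
   8  s[2:],s[11:]  2  'ce'
   9  s[11:],s[9:]  0  ''
  10  s[9:],s[14:]  1  'd'
  11  s[14:],s[5:]  0  ''
  12  s[5:],s[3:]  1  'e'
  13  s[3:],s[13:]  1  'e'
  14  s[13:],s[12:]  1  'e'
  15  s[12:],s[8:]  0  ''

n(n+1)/2 = 16·17/2 = 136
Σ LCP = 0 + 1 + 1 + 0 + 1 + 2 + 1 + 2 + 2 + 0 + 1 + 0 + 1 + 1 + 1 + 0 = 14
distinct = 136 − 14 = 122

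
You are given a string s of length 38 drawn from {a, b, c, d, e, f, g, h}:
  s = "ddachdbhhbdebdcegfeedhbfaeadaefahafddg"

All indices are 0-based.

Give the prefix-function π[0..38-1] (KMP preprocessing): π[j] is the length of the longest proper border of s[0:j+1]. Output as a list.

[0, 1, 0, 0, 0, 1, 0, 0, 0, 0, 1, 0, 0, 1, 0, 0, 0, 0, 0, 0, 1, 0, 0, 0, 0, 0, 0, 1, 0, 0, 0, 0, 0, 0, 0, 1, 2, 0]

π[0] = 0
j=1 s[j]='d': π[1]=1 (border 'd')
j=2 s[j]='a': k: 1→0; π[2]=0 (border '')
j=3 s[j]='c': π[3]=0 (border '')
j=4 s[j]='h': π[4]=0 (border '')
j=5 s[j]='d': π[5]=1 (border 'd')
j=6 s[j]='b': k: 1→0; π[6]=0 (border '')
j=7 s[j]='h': π[7]=0 (border '')
j=8 s[j]='h': π[8]=0 (border '')
j=9 s[j]='b': π[9]=0 (border '')
j=10 s[j]='d': π[10]=1 (border 'd')
j=11 s[j]='e': k: 1→0; π[11]=0 (border '')
j=12 s[j]='b': π[12]=0 (border '')
j=13 s[j]='d': π[13]=1 (border 'd')
j=14 s[j]='c': k: 1→0; π[14]=0 (border '')
j=15 s[j]='e': π[15]=0 (border '')
j=16 s[j]='g': π[16]=0 (border '')
j=17 s[j]='f': π[17]=0 (border '')
j=18 s[j]='e': π[18]=0 (border '')
j=19 s[j]='e': π[19]=0 (border '')
j=20 s[j]='d': π[20]=1 (border 'd')
j=21 s[j]='h': k: 1→0; π[21]=0 (border '')
j=22 s[j]='b': π[22]=0 (border '')
j=23 s[j]='f': π[23]=0 (border '')
j=24 s[j]='a': π[24]=0 (border '')
j=25 s[j]='e': π[25]=0 (border '')
j=26 s[j]='a': π[26]=0 (border '')
j=27 s[j]='d': π[27]=1 (border 'd')
j=28 s[j]='a': k: 1→0; π[28]=0 (border '')
j=29 s[j]='e': π[29]=0 (border '')
j=30 s[j]='f': π[30]=0 (border '')
j=31 s[j]='a': π[31]=0 (border '')
j=32 s[j]='h': π[32]=0 (border '')
j=33 s[j]='a': π[33]=0 (border '')
j=34 s[j]='f': π[34]=0 (border '')
j=35 s[j]='d': π[35]=1 (border 'd')
j=36 s[j]='d': π[36]=2 (border 'dd')
j=37 s[j]='g': k: 2→1→0; π[37]=0 (border '')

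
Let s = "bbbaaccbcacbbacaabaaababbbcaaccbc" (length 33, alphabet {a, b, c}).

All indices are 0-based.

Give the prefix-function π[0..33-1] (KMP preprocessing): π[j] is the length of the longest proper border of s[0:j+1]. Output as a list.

[0, 1, 2, 0, 0, 0, 0, 1, 0, 0, 0, 1, 2, 0, 0, 0, 0, 1, 0, 0, 0, 1, 0, 1, 2, 3, 0, 0, 0, 0, 0, 1, 0]

π[0] = 0
j=1 s[j]='b': π[1]=1 (border 'b')
j=2 s[j]='b': π[2]=2 (border 'bb')
j=3 s[j]='a': k: 2→1→0; π[3]=0 (border '')
j=4 s[j]='a': π[4]=0 (border '')
j=5 s[j]='c': π[5]=0 (border '')
j=6 s[j]='c': π[6]=0 (border '')
j=7 s[j]='b': π[7]=1 (border 'b')
j=8 s[j]='c': k: 1→0; π[8]=0 (border '')
j=9 s[j]='a': π[9]=0 (border '')
j=10 s[j]='c': π[10]=0 (border '')
j=11 s[j]='b': π[11]=1 (border 'b')
j=12 s[j]='b': π[12]=2 (border 'bb')
j=13 s[j]='a': k: 2→1→0; π[13]=0 (border '')
j=14 s[j]='c': π[14]=0 (border '')
j=15 s[j]='a': π[15]=0 (border '')
j=16 s[j]='a': π[16]=0 (border '')
j=17 s[j]='b': π[17]=1 (border 'b')
j=18 s[j]='a': k: 1→0; π[18]=0 (border '')
j=19 s[j]='a': π[19]=0 (border '')
j=20 s[j]='a': π[20]=0 (border '')
j=21 s[j]='b': π[21]=1 (border 'b')
j=22 s[j]='a': k: 1→0; π[22]=0 (border '')
j=23 s[j]='b': π[23]=1 (border 'b')
j=24 s[j]='b': π[24]=2 (border 'bb')
j=25 s[j]='b': π[25]=3 (border 'bbb')
j=26 s[j]='c': k: 3→2→1→0; π[26]=0 (border '')
j=27 s[j]='a': π[27]=0 (border '')
j=28 s[j]='a': π[28]=0 (border '')
j=29 s[j]='c': π[29]=0 (border '')
j=30 s[j]='c': π[30]=0 (border '')
j=31 s[j]='b': π[31]=1 (border 'b')
j=32 s[j]='c': k: 1→0; π[32]=0 (border '')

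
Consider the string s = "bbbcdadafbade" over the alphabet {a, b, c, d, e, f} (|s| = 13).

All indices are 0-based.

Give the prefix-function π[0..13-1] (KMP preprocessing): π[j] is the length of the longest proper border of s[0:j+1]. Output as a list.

π[0] = 0
j=1 s[j]='b': π[1]=1 (border 'b')
j=2 s[j]='b': π[2]=2 (border 'bb')
j=3 s[j]='c': k: 2→1→0; π[3]=0 (border '')
j=4 s[j]='d': π[4]=0 (border '')
j=5 s[j]='a': π[5]=0 (border '')
j=6 s[j]='d': π[6]=0 (border '')
j=7 s[j]='a': π[7]=0 (border '')
j=8 s[j]='f': π[8]=0 (border '')
j=9 s[j]='b': π[9]=1 (border 'b')
j=10 s[j]='a': k: 1→0; π[10]=0 (border '')
j=11 s[j]='d': π[11]=0 (border '')
j=12 s[j]='e': π[12]=0 (border '')

[0, 1, 2, 0, 0, 0, 0, 0, 0, 1, 0, 0, 0]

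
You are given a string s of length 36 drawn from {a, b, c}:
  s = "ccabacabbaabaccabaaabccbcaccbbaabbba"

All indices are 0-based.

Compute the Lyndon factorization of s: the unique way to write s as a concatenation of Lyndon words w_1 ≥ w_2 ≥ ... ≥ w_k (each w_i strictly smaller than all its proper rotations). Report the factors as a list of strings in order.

emit factor 1: 'c' (i=0, period=1)
emit factor 2: 'c' (i=1, period=1)
emit factor 3: 'abacabb' (i=2, period=7)
emit factor 4: 'aabaccab' (i=9, period=8)
emit factor 5: 'aaabccbcaccbbaabbb' (i=17, period=18)
emit factor 6: 'a' (i=35, period=1)

["c", "c", "abacabb", "aabaccab", "aaabccbcaccbbaabbb", "a"]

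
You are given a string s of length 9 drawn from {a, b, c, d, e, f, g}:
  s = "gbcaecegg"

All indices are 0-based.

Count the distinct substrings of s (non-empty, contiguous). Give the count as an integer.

rank | idx | suffix
   0 |   3 | aecegg
   1 |   1 | bcaecegg
   2 |   2 | caecegg
   3 |   5 | cegg
   4 |   4 | ecegg
   5 |   6 | egg
   6 |   8 | g
   7 |   0 | gbcaecegg
   8 |   7 | gg

SA = [3, 1, 2, 5, 4, 6, 8, 0, 7]
[i] adj suffixes → lcp
  [1] 3/1 → 0 ('')
  [2] 1/2 → 0 ('')
  [3] 2/5 → 1 ('c')
  [4] 5/4 → 0 ('')
  [5] 4/6 → 1 ('e')
  [6] 6/8 → 0 ('')
  [7] 8/0 → 1 ('g')
  [8] 0/7 → 1 ('g')

n(n+1)/2 = 9·10/2 = 45
Σ LCP = 0 + 0 + 0 + 1 + 0 + 1 + 0 + 1 + 1 = 4
distinct = 45 − 4 = 41

41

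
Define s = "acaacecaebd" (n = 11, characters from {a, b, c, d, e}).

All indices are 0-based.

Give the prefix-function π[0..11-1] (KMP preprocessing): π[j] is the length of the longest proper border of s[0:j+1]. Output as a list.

π[0] = 0
j=1 s[j]='c': π[1]=0 (border '')
j=2 s[j]='a': π[2]=1 (border 'a')
j=3 s[j]='a': k: 1→0; π[3]=1 (border 'a')
j=4 s[j]='c': π[4]=2 (border 'ac')
j=5 s[j]='e': k: 2→0; π[5]=0 (border '')
j=6 s[j]='c': π[6]=0 (border '')
j=7 s[j]='a': π[7]=1 (border 'a')
j=8 s[j]='e': k: 1→0; π[8]=0 (border '')
j=9 s[j]='b': π[9]=0 (border '')
j=10 s[j]='d': π[10]=0 (border '')

[0, 0, 1, 1, 2, 0, 0, 1, 0, 0, 0]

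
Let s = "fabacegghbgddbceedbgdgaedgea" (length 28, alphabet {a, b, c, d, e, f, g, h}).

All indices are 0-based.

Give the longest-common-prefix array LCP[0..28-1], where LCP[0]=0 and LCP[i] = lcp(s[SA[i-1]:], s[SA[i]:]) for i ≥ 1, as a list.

[0, 1, 1, 1, 0, 1, 1, 3, 0, 2, 0, 2, 1, 1, 2, 0, 1, 2, 1, 1, 0, 0, 1, 2, 1, 1, 1, 0]

sorted suffixes:
  #0 SA[0]=27  'a'
  #1 SA[1]=1  'abacegghbgddbceedbgdgaedgea'
  #2 SA[2]=3  'acegghbgddbceedbgdgaedgea'
  #3 SA[3]=22  'aedgea'
  #4 SA[4]=2  'bacegghbgddbceedbgdgaedgea'
  #5 SA[5]=13  'bceedbgdgaedgea'
  #6 SA[6]=9  'bgddbceedbgdgaedgea'
  #7 SA[7]=18  'bgdgaedgea'
  #8 SA[8]=14  'ceedbgdgaedgea'
  #9 SA[9]=4  'cegghbgddbceedbgdgaedgea'
  #10 SA[10]=12  'dbceedbgdgaedgea'
  #11 SA[11]=17  'dbgdgaedgea'
  #12 SA[12]=11  'ddbceedbgdgaedgea'
  #13 SA[13]=20  'dgaedgea'
  #14 SA[14]=24  'dgea'
  #15 SA[15]=26  'ea'
  #16 SA[16]=16  'edbgdgaedgea'
  #17 SA[17]=23  'edgea'
  #18 SA[18]=15  'eedbgdgaedgea'
  #19 SA[19]=5  'egghbgddbceedbgdgaedgea'
  #20 SA[20]=0  'fabacegghbgddbceedbgdgaedgea'
  #21 SA[21]=21  'gaedgea'
  #22 SA[22]=10  'gddbceedbgdgaedgea'
  #23 SA[23]=19  'gdgaedgea'
  #24 SA[24]=25  'gea'
  #25 SA[25]=6  'gghbgddbceedbgdgaedgea'
  #26 SA[26]=7  'ghbgddbceedbgdgaedgea'
  #27 SA[27]=8  'hbgddbceedbgdgaedgea'

SA = [27, 1, 3, 22, 2, 13, 9, 18, 14, 4, 12, 17, 11, 20, 24, 26, 16, 23, 15, 5, 0, 21, 10, 19, 25, 6, 7, 8]
rank  pair      lcp
   1  s[27:],s[1:]  1  'a'
   2  s[1:],s[3:]  1  'a'
   3  s[3:],s[22:]  1  'a'
   4  s[22:],s[2:]  0  ''
   5  s[2:],s[13:]  1  'b'
   6  s[13:],s[9:]  1  'b'
   7  s[9:],s[18:]  3  'bgd'
   8  s[18:],s[14:]  0  ''
   9  s[14:],s[4:]  2  'ce'
  10  s[4:],s[12:]  0  ''
  11  s[12:],s[17:]  2  'db'
  12  s[17:],s[11:]  1  'd'
  13  s[11:],s[20:]  1  'd'
  14  s[20:],s[24:]  2  'dg'
  15  s[24:],s[26:]  0  ''
  16  s[26:],s[16:]  1  'e'
  17  s[16:],s[23:]  2  'ed'
  18  s[23:],s[15:]  1  'e'
  19  s[15:],s[5:]  1  'e'
  20  s[5:],s[0:]  0  ''
  21  s[0:],s[21:]  0  ''
  22  s[21:],s[10:]  1  'g'
  23  s[10:],s[19:]  2  'gd'
  24  s[19:],s[25:]  1  'g'
  25  s[25:],s[6:]  1  'g'
  26  s[6:],s[7:]  1  'g'
  27  s[7:],s[8:]  0  ''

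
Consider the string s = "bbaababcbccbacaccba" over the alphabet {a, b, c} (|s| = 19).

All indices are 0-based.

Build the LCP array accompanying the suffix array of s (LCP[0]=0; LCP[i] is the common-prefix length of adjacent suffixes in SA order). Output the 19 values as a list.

[0, 1, 1, 2, 1, 2, 0, 2, 2, 2, 1, 1, 2, 0, 1, 3, 2, 1, 4]

rank→(start, suffix):
  0 → (18, 'a')
  1 → (2, 'aababcbccbacaccba')
  2 → (3, 'ababcbccbacaccba')
  3 → (5, 'abcbccbacaccba')
  4 → (12, 'acaccba')
  5 → (14, 'accba')
  6 → (17, 'ba')
  7 → (1, 'baababcbccbacaccba')
  8 → (4, 'babcbccbacaccba')
  9 → (11, 'bacaccba')
  10 → (0, 'bbaababcbccbacaccba')
  11 → (6, 'bcbccbacaccba')
  12 → (8, 'bccbacaccba')
  13 → (13, 'caccba')
  14 → (16, 'cba')
  15 → (10, 'cbacaccba')
  16 → (7, 'cbccbacaccba')
  17 → (15, 'ccba')
  18 → (9, 'ccbacaccba')

SA = [18, 2, 3, 5, 12, 14, 17, 1, 4, 11, 0, 6, 8, 13, 16, 10, 7, 15, 9]
rank  pair      lcp
   1  s[18:],s[2:]  1  'a'
   2  s[2:],s[3:]  1  'a'
   3  s[3:],s[5:]  2  'ab'
   4  s[5:],s[12:]  1  'a'
   5  s[12:],s[14:]  2  'ac'
   6  s[14:],s[17:]  0  ''
   7  s[17:],s[1:]  2  'ba'
   8  s[1:],s[4:]  2  'ba'
   9  s[4:],s[11:]  2  'ba'
  10  s[11:],s[0:]  1  'b'
  11  s[0:],s[6:]  1  'b'
  12  s[6:],s[8:]  2  'bc'
  13  s[8:],s[13:]  0  ''
  14  s[13:],s[16:]  1  'c'
  15  s[16:],s[10:]  3  'cba'
  16  s[10:],s[7:]  2  'cb'
  17  s[7:],s[15:]  1  'c'
  18  s[15:],s[9:]  4  'ccba'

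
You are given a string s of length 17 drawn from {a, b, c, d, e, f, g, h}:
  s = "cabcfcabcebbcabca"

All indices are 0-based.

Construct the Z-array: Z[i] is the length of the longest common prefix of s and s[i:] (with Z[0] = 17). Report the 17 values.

Z[0]=17
i=1: fresh scan; Z[1]=0
i=2: fresh scan; Z[2]=0
i=3: fresh scan; Z[3]=1 grow→box=[3,4)
i=4: fresh scan; Z[4]=0
i=5: fresh scan; Z[5]=4 grow→box=[5,9)
i=6: min(r-i=3, Z[1]=0)=0; Z[6]=0
i=7: min(r-i=2, Z[2]=0)=0; Z[7]=0
i=8: min(r-i=1, Z[3]=1)=1; Z[8]=1
i=9: fresh scan; Z[9]=0
i=10: fresh scan; Z[10]=0
i=11: fresh scan; Z[11]=0
i=12: fresh scan; Z[12]=4 grow→box=[12,16)
i=13: min(r-i=3, Z[1]=0)=0; Z[13]=0
i=14: min(r-i=2, Z[2]=0)=0; Z[14]=0
i=15: min(r-i=1, Z[3]=1)=1; Z[15]=2 grow→box=[15,17)
i=16: min(r-i=1, Z[1]=0)=0; Z[16]=0

[17, 0, 0, 1, 0, 4, 0, 0, 1, 0, 0, 0, 4, 0, 0, 2, 0]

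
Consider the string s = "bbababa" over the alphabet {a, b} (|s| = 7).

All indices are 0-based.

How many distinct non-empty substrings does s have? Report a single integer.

17

sorted suffixes:
  #0 SA[0]=6  'a'
  #1 SA[1]=4  'aba'
  #2 SA[2]=2  'ababa'
  #3 SA[3]=5  'ba'
  #4 SA[4]=3  'baba'
  #5 SA[5]=1  'bababa'
  #6 SA[6]=0  'bbababa'

SA = [6, 4, 2, 5, 3, 1, 0]
[i] adj suffixes → lcp
  [1] 6/4 → 1 ('a')
  [2] 4/2 → 3 ('aba')
  [3] 2/5 → 0 ('')
  [4] 5/3 → 2 ('ba')
  [5] 3/1 → 4 ('baba')
  [6] 1/0 → 1 ('b')

n(n+1)/2 = 7·8/2 = 28
Σ LCP = 0 + 1 + 3 + 0 + 2 + 4 + 1 = 11
distinct = 28 − 11 = 17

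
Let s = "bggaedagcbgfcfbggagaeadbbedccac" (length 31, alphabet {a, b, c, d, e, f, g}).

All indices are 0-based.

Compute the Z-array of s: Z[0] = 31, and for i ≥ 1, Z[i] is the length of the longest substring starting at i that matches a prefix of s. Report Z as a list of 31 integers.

Z[0]=31
i=1: outside box; Z[1]=0
i=2: outside box; Z[2]=0
i=3: outside box; Z[3]=0
i=4: outside box; Z[4]=0
i=5: outside box; Z[5]=0
i=6: outside box; Z[6]=0
i=7: outside box; Z[7]=0
i=8: outside box; Z[8]=0
i=9: outside box; Z[9]=2 extend→box=[9,11)
i=10: min(r-i=1, Z[1]=0)=0; Z[10]=0
i=11: outside box; Z[11]=0
i=12: outside box; Z[12]=0
i=13: outside box; Z[13]=0
i=14: outside box; Z[14]=4 extend→box=[14,18)
i=15: min(r-i=3, Z[1]=0)=0; Z[15]=0
i=16: min(r-i=2, Z[2]=0)=0; Z[16]=0
i=17: min(r-i=1, Z[3]=0)=0; Z[17]=0
i=18: outside box; Z[18]=0
i=19: outside box; Z[19]=0
i=20: outside box; Z[20]=0
i=21: outside box; Z[21]=0
i=22: outside box; Z[22]=0
i=23: outside box; Z[23]=1 extend→box=[23,24)
i=24: outside box; Z[24]=1 extend→box=[24,25)
i=25: outside box; Z[25]=0
i=26: outside box; Z[26]=0
i=27: outside box; Z[27]=0
i=28: outside box; Z[28]=0
i=29: outside box; Z[29]=0
i=30: outside box; Z[30]=0

[31, 0, 0, 0, 0, 0, 0, 0, 0, 2, 0, 0, 0, 0, 4, 0, 0, 0, 0, 0, 0, 0, 0, 1, 1, 0, 0, 0, 0, 0, 0]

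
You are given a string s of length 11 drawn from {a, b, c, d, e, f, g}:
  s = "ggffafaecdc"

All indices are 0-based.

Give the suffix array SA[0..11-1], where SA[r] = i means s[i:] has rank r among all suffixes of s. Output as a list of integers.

[6, 4, 10, 8, 9, 7, 5, 3, 2, 1, 0]

rank | idx | suffix
   0 |   6 | aecdc
   1 |   4 | afaecdc
   2 |  10 | c
   3 |   8 | cdc
   4 |   9 | dc
   5 |   7 | ecdc
   6 |   5 | faecdc
   7 |   3 | fafaecdc
   8 |   2 | ffafaecdc
   9 |   1 | gffafaecdc
  10 |   0 | ggffafaecdc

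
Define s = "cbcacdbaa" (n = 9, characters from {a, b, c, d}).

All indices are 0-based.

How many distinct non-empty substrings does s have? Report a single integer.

40

sorted suffixes:
  #0 SA[0]=8  'a'
  #1 SA[1]=7  'aa'
  #2 SA[2]=3  'acdbaa'
  #3 SA[3]=6  'baa'
  #4 SA[4]=1  'bcacdbaa'
  #5 SA[5]=2  'cacdbaa'
  #6 SA[6]=0  'cbcacdbaa'
  #7 SA[7]=4  'cdbaa'
  #8 SA[8]=5  'dbaa'

SA = [8, 7, 3, 6, 1, 2, 0, 4, 5]
rank  pair      lcp
   1  s[8:],s[7:]  1  'a'
   2  s[7:],s[3:]  1  'a'
   3  s[3:],s[6:]  0  ''
   4  s[6:],s[1:]  1  'b'
   5  s[1:],s[2:]  0  ''
   6  s[2:],s[0:]  1  'c'
   7  s[0:],s[4:]  1  'c'
   8  s[4:],s[5:]  0  ''

n(n+1)/2 = 9·10/2 = 45
Σ LCP = 0 + 1 + 1 + 0 + 1 + 0 + 1 + 1 + 0 = 5
distinct = 45 − 5 = 40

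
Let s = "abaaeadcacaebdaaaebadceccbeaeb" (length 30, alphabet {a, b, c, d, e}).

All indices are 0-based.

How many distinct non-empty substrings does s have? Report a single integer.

424

sorted suffixes:
  #0 SA[0]=14  'aaaebadceccbeaeb'
  #1 SA[1]=2  'aaeadcacaebdaaaebadceccbeaeb'
  #2 SA[2]=15  'aaebadceccbeaeb'
  #3 SA[3]=0  'abaaeadcacaebdaaaebadceccbeaeb'
  #4 SA[4]=8  'acaebdaaaebadceccbeaeb'
  #5 SA[5]=5  'adcacaebdaaaebadceccbeaeb'
  #6 SA[6]=19  'adceccbeaeb'
  #7 SA[7]=3  'aeadcacaebdaaaebadceccbeaeb'
  #8 SA[8]=27  'aeb'
  #9 SA[9]=16  'aebadceccbeaeb'
  #10 SA[10]=10  'aebdaaaebadceccbeaeb'
  #11 SA[11]=29  'b'
  #12 SA[12]=1  'baaeadcacaebdaaaebadceccbeaeb'
  #13 SA[13]=18  'badceccbeaeb'
  #14 SA[14]=12  'bdaaaebadceccbeaeb'
  #15 SA[15]=25  'beaeb'
  #16 SA[16]=7  'cacaebdaaaebadceccbeaeb'
  #17 SA[17]=9  'caebdaaaebadceccbeaeb'
  #18 SA[18]=24  'cbeaeb'
  #19 SA[19]=23  'ccbeaeb'
  #20 SA[20]=21  'ceccbeaeb'
  #21 SA[21]=13  'daaaebadceccbeaeb'
  #22 SA[22]=6  'dcacaebdaaaebadceccbeaeb'
  #23 SA[23]=20  'dceccbeaeb'
  #24 SA[24]=4  'eadcacaebdaaaebadceccbeaeb'
  #25 SA[25]=26  'eaeb'
  #26 SA[26]=28  'eb'
  #27 SA[27]=17  'ebadceccbeaeb'
  #28 SA[28]=11  'ebdaaaebadceccbeaeb'
  #29 SA[29]=22  'eccbeaeb'

SA = [14, 2, 15, 0, 8, 5, 19, 3, 27, 16, 10, 29, 1, 18, 12, 25, 7, 9, 24, 23, 21, 13, 6, 20, 4, 26, 28, 17, 11, 22]
[i] adj suffixes → lcp
  [1] 14/2 → 2 ('aa')
  [2] 2/15 → 3 ('aae')
  [3] 15/0 → 1 ('a')
  [4] 0/8 → 1 ('a')
  [5] 8/5 → 1 ('a')
  [6] 5/19 → 3 ('adc')
  [7] 19/3 → 1 ('a')
  [8] 3/27 → 2 ('ae')
  [9] 27/16 → 3 ('aeb')
  [10] 16/10 → 3 ('aeb')
  [11] 10/29 → 0 ('')
  [12] 29/1 → 1 ('b')
  [13] 1/18 → 2 ('ba')
  [14] 18/12 → 1 ('b')
  [15] 12/25 → 1 ('b')
  [16] 25/7 → 0 ('')
  [17] 7/9 → 2 ('ca')
  [18] 9/24 → 1 ('c')
  [19] 24/23 → 1 ('c')
  [20] 23/21 → 1 ('c')
  [21] 21/13 → 0 ('')
  [22] 13/6 → 1 ('d')
  [23] 6/20 → 2 ('dc')
  [24] 20/4 → 0 ('')
  [25] 4/26 → 2 ('ea')
  [26] 26/28 → 1 ('e')
  [27] 28/17 → 2 ('eb')
  [28] 17/11 → 2 ('eb')
  [29] 11/22 → 1 ('e')

n(n+1)/2 = 30·31/2 = 465
Σ LCP = 0 + 2 + 3 + 1 + 1 + 1 + 3 + 1 + 2 + 3 + 3 + 0 + 1 + 2 + 1 + 1 + 0 + 2 + 1 + 1 + 1 + 0 + 1 + 2 + 0 + 2 + 1 + 2 + 2 + 1 = 41
distinct = 465 − 41 = 424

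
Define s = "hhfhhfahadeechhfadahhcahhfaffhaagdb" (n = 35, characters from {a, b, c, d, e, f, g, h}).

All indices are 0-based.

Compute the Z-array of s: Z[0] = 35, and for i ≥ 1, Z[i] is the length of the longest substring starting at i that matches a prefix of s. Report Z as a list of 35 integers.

[35, 1, 0, 3, 1, 0, 0, 1, 0, 0, 0, 0, 0, 3, 1, 0, 0, 0, 0, 2, 1, 0, 0, 3, 1, 0, 0, 0, 0, 1, 0, 0, 0, 0, 0]

Z[0]=35
i=1: i≥r, start 0; Z[1]=1 grow→box=[1,2)
i=2: i≥r, start 0; Z[2]=0
i=3: i≥r, start 0; Z[3]=3 grow→box=[3,6)
i=4: min(r-i=2, Z[1]=1)=1; Z[4]=1
i=5: min(r-i=1, Z[2]=0)=0; Z[5]=0
i=6: i≥r, start 0; Z[6]=0
i=7: i≥r, start 0; Z[7]=1 grow→box=[7,8)
i=8: i≥r, start 0; Z[8]=0
i=9: i≥r, start 0; Z[9]=0
i=10: i≥r, start 0; Z[10]=0
i=11: i≥r, start 0; Z[11]=0
i=12: i≥r, start 0; Z[12]=0
i=13: i≥r, start 0; Z[13]=3 grow→box=[13,16)
i=14: min(r-i=2, Z[1]=1)=1; Z[14]=1
i=15: min(r-i=1, Z[2]=0)=0; Z[15]=0
i=16: i≥r, start 0; Z[16]=0
i=17: i≥r, start 0; Z[17]=0
i=18: i≥r, start 0; Z[18]=0
i=19: i≥r, start 0; Z[19]=2 grow→box=[19,21)
i=20: min(r-i=1, Z[1]=1)=1; Z[20]=1
i=21: i≥r, start 0; Z[21]=0
i=22: i≥r, start 0; Z[22]=0
i=23: i≥r, start 0; Z[23]=3 grow→box=[23,26)
i=24: min(r-i=2, Z[1]=1)=1; Z[24]=1
i=25: min(r-i=1, Z[2]=0)=0; Z[25]=0
i=26: i≥r, start 0; Z[26]=0
i=27: i≥r, start 0; Z[27]=0
i=28: i≥r, start 0; Z[28]=0
i=29: i≥r, start 0; Z[29]=1 grow→box=[29,30)
i=30: i≥r, start 0; Z[30]=0
i=31: i≥r, start 0; Z[31]=0
i=32: i≥r, start 0; Z[32]=0
i=33: i≥r, start 0; Z[33]=0
i=34: i≥r, start 0; Z[34]=0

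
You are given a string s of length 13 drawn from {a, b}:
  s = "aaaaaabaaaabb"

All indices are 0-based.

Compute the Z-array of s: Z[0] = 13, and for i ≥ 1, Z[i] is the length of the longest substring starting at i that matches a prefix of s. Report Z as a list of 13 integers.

[13, 5, 4, 3, 2, 1, 0, 4, 3, 2, 1, 0, 0]

Z[0]=13
i=1: outside box; Z[1]=5 scan→box=[1,6)
i=2: min(r-i=4, Z[1]=5)=4; Z[2]=4
i=3: min(r-i=3, Z[2]=4)=3; Z[3]=3
i=4: min(r-i=2, Z[3]=3)=2; Z[4]=2
i=5: min(r-i=1, Z[4]=2)=1; Z[5]=1
i=6: outside box; Z[6]=0
i=7: outside box; Z[7]=4 scan→box=[7,11)
i=8: min(r-i=3, Z[1]=5)=3; Z[8]=3
i=9: min(r-i=2, Z[2]=4)=2; Z[9]=2
i=10: min(r-i=1, Z[3]=3)=1; Z[10]=1
i=11: outside box; Z[11]=0
i=12: outside box; Z[12]=0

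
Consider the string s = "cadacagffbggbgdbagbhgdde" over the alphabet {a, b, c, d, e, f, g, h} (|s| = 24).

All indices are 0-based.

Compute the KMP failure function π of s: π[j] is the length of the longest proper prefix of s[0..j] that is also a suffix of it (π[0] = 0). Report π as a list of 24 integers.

[0, 0, 0, 0, 1, 2, 0, 0, 0, 0, 0, 0, 0, 0, 0, 0, 0, 0, 0, 0, 0, 0, 0, 0]

π[0] = 0
j=1 s[j]='a': π[1]=0 (border '')
j=2 s[j]='d': π[2]=0 (border '')
j=3 s[j]='a': π[3]=0 (border '')
j=4 s[j]='c': π[4]=1 (border 'c')
j=5 s[j]='a': π[5]=2 (border 'ca')
j=6 s[j]='g': k: 2→0; π[6]=0 (border '')
j=7 s[j]='f': π[7]=0 (border '')
j=8 s[j]='f': π[8]=0 (border '')
j=9 s[j]='b': π[9]=0 (border '')
j=10 s[j]='g': π[10]=0 (border '')
j=11 s[j]='g': π[11]=0 (border '')
j=12 s[j]='b': π[12]=0 (border '')
j=13 s[j]='g': π[13]=0 (border '')
j=14 s[j]='d': π[14]=0 (border '')
j=15 s[j]='b': π[15]=0 (border '')
j=16 s[j]='a': π[16]=0 (border '')
j=17 s[j]='g': π[17]=0 (border '')
j=18 s[j]='b': π[18]=0 (border '')
j=19 s[j]='h': π[19]=0 (border '')
j=20 s[j]='g': π[20]=0 (border '')
j=21 s[j]='d': π[21]=0 (border '')
j=22 s[j]='d': π[22]=0 (border '')
j=23 s[j]='e': π[23]=0 (border '')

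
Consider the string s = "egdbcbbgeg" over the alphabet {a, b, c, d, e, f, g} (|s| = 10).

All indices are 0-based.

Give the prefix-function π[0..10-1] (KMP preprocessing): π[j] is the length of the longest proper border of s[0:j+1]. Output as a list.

π[0] = 0
j=1 s[j]='g': π[1]=0 (border '')
j=2 s[j]='d': π[2]=0 (border '')
j=3 s[j]='b': π[3]=0 (border '')
j=4 s[j]='c': π[4]=0 (border '')
j=5 s[j]='b': π[5]=0 (border '')
j=6 s[j]='b': π[6]=0 (border '')
j=7 s[j]='g': π[7]=0 (border '')
j=8 s[j]='e': π[8]=1 (border 'e')
j=9 s[j]='g': π[9]=2 (border 'eg')

[0, 0, 0, 0, 0, 0, 0, 0, 1, 2]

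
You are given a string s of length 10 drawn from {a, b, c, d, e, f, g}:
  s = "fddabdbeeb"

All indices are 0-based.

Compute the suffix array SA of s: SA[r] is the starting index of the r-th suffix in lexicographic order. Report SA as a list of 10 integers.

[3, 9, 4, 6, 2, 5, 1, 8, 7, 0]

rank | idx | suffix
   0 |   3 | abdbeeb
   1 |   9 | b
   2 |   4 | bdbeeb
   3 |   6 | beeb
   4 |   2 | dabdbeeb
   5 |   5 | dbeeb
   6 |   1 | ddabdbeeb
   7 |   8 | eb
   8 |   7 | eeb
   9 |   0 | fddabdbeeb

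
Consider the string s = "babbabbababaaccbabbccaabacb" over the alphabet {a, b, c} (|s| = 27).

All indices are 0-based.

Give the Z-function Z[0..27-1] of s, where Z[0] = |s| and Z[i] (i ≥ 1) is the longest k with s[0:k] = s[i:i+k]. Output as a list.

Z[0]=27
i=1: outside box; Z[1]=0
i=2: outside box; Z[2]=1 extend→box=[2,3)
i=3: outside box; Z[3]=6 extend→box=[3,9)
i=4: min(r-i=5, Z[1]=0)=0; Z[4]=0
i=5: min(r-i=4, Z[2]=1)=1; Z[5]=1
i=6: min(r-i=3, Z[3]=6)=3; Z[6]=3
i=7: min(r-i=2, Z[4]=0)=0; Z[7]=0
i=8: min(r-i=1, Z[5]=1)=1; Z[8]=3 extend→box=[8,11)
i=9: min(r-i=2, Z[1]=0)=0; Z[9]=0
i=10: min(r-i=1, Z[2]=1)=1; Z[10]=2 extend→box=[10,12)
i=11: min(r-i=1, Z[1]=0)=0; Z[11]=0
i=12: outside box; Z[12]=0
i=13: outside box; Z[13]=0
i=14: outside box; Z[14]=0
i=15: outside box; Z[15]=4 extend→box=[15,19)
i=16: min(r-i=3, Z[1]=0)=0; Z[16]=0
i=17: min(r-i=2, Z[2]=1)=1; Z[17]=1
i=18: min(r-i=1, Z[3]=6)=1; Z[18]=1
i=19: outside box; Z[19]=0
i=20: outside box; Z[20]=0
i=21: outside box; Z[21]=0
i=22: outside box; Z[22]=0
i=23: outside box; Z[23]=2 extend→box=[23,25)
i=24: min(r-i=1, Z[1]=0)=0; Z[24]=0
i=25: outside box; Z[25]=0
i=26: outside box; Z[26]=1 extend→box=[26,27)

[27, 0, 1, 6, 0, 1, 3, 0, 3, 0, 2, 0, 0, 0, 0, 4, 0, 1, 1, 0, 0, 0, 0, 2, 0, 0, 1]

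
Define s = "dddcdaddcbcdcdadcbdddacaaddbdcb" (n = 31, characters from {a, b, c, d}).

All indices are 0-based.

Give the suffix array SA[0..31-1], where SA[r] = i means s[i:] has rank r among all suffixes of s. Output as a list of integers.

[23, 21, 14, 24, 5, 30, 9, 27, 17, 22, 29, 8, 16, 12, 3, 10, 20, 13, 4, 26, 28, 7, 15, 11, 2, 19, 25, 6, 1, 18, 0]

rank→(start, suffix):
  0 → (23, 'aaddbdcb')
  1 → (21, 'acaaddbdcb')
  2 → (14, 'adcbdddacaaddbdcb')
  3 → (24, 'addbdcb')
  4 → (5, 'addcbcdcdadcbdddacaaddbdcb')
  5 → (30, 'b')
  6 → (9, 'bcdcdadcbdddacaaddbdcb')
  7 → (27, 'bdcb')
  8 → (17, 'bdddacaaddbdcb')
  9 → (22, 'caaddbdcb')
  10 → (29, 'cb')
  11 → (8, 'cbcdcdadcbdddacaaddbdcb')
  12 → (16, 'cbdddacaaddbdcb')
  13 → (12, 'cdadcbdddacaaddbdcb')
  14 → (3, 'cdaddcbcdcdadcbdddacaaddbdcb')
  15 → (10, 'cdcdadcbdddacaaddbdcb')
  16 → (20, 'dacaaddbdcb')
  17 → (13, 'dadcbdddacaaddbdcb')
  18 → (4, 'daddcbcdcdadcbdddacaaddbdcb')
  19 → (26, 'dbdcb')
  20 → (28, 'dcb')
  21 → (7, 'dcbcdcdadcbdddacaaddbdcb')
  22 → (15, 'dcbdddacaaddbdcb')
  23 → (11, 'dcdadcbdddacaaddbdcb')
  24 → (2, 'dcdaddcbcdcdadcbdddacaaddbdcb')
  25 → (19, 'ddacaaddbdcb')
  26 → (25, 'ddbdcb')
  27 → (6, 'ddcbcdcdadcbdddacaaddbdcb')
  28 → (1, 'ddcdaddcbcdcdadcbdddacaaddbdcb')
  29 → (18, 'dddacaaddbdcb')
  30 → (0, 'dddcdaddcbcdcdadcbdddacaaddbdcb')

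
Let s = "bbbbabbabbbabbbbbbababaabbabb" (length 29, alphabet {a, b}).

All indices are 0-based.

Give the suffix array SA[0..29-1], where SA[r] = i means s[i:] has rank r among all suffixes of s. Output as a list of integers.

[22, 20, 18, 26, 23, 4, 7, 11, 28, 21, 19, 17, 25, 3, 6, 10, 27, 16, 24, 2, 5, 9, 15, 1, 8, 14, 0, 13, 12]

rank | idx | suffix
   0 |  22 | aabbabb
   1 |  20 | abaabbabb
   2 |  18 | ababaabbabb
   3 |  26 | abb
   4 |  23 | abbabb
   5 |   4 | abbabbbabbbbbbababaabbabb
   6 |   7 | abbbabbbbbbababaabbabb
   7 |  11 | abbbbbbababaabbabb
   8 |  28 | b
   9 |  21 | baabbabb
  10 |  19 | babaabbabb
  11 |  17 | bababaabbabb
  12 |  25 | babb
  13 |   3 | babbabbbabbbbbbababaabbabb
  14 |   6 | babbbabbbbbbababaabbabb
  15 |  10 | babbbbbbababaabbabb
  16 |  27 | bb
  17 |  16 | bbababaabbabb
  18 |  24 | bbabb
  19 |   2 | bbabbabbbabbbbbbababaabbabb
  20 |   5 | bbabbbabbbbbbababaabbabb
  21 |   9 | bbabbbbbbababaabbabb
  22 |  15 | bbbababaabbabb
  23 |   1 | bbbabbabbbabbbbbbababaabbabb
  24 |   8 | bbbabbbbbbababaabbabb
  25 |  14 | bbbbababaabbabb
  26 |   0 | bbbbabbabbbabbbbbbababaabbabb
  27 |  13 | bbbbbababaabbabb
  28 |  12 | bbbbbbababaabbabb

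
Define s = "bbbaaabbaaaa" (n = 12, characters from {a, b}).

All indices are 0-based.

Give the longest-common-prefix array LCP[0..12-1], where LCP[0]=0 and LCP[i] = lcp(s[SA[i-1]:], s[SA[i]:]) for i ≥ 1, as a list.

[0, 1, 2, 3, 3, 2, 1, 0, 4, 1, 5, 2]

sorted suffixes:
  #0 SA[0]=11  'a'
  #1 SA[1]=10  'aa'
  #2 SA[2]=9  'aaa'
  #3 SA[3]=8  'aaaa'
  #4 SA[4]=3  'aaabbaaaa'
  #5 SA[5]=4  'aabbaaaa'
  #6 SA[6]=5  'abbaaaa'
  #7 SA[7]=7  'baaaa'
  #8 SA[8]=2  'baaabbaaaa'
  #9 SA[9]=6  'bbaaaa'
  #10 SA[10]=1  'bbaaabbaaaa'
  #11 SA[11]=0  'bbbaaabbaaaa'

SA = [11, 10, 9, 8, 3, 4, 5, 7, 2, 6, 1, 0]
rank  pair      lcp
   1  s[11:],s[10:]  1  'a'
   2  s[10:],s[9:]  2  'aa'
   3  s[9:],s[8:]  3  'aaa'
   4  s[8:],s[3:]  3  'aaa'
   5  s[3:],s[4:]  2  'aa'
   6  s[4:],s[5:]  1  'a'
   7  s[5:],s[7:]  0  ''
   8  s[7:],s[2:]  4  'baaa'
   9  s[2:],s[6:]  1  'b'
  10  s[6:],s[1:]  5  'bbaaa'
  11  s[1:],s[0:]  2  'bb'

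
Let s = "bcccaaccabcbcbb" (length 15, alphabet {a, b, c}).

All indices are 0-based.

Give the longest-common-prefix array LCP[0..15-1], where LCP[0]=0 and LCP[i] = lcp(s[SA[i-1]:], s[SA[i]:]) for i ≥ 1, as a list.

sorted suffixes:
  #0 SA[0]=4  'aaccabcbcbb'
  #1 SA[1]=8  'abcbcbb'
  #2 SA[2]=5  'accabcbcbb'
  #3 SA[3]=14  'b'
  #4 SA[4]=13  'bb'
  #5 SA[5]=11  'bcbb'
  #6 SA[6]=9  'bcbcbb'
  #7 SA[7]=0  'bcccaaccabcbcbb'
  #8 SA[8]=3  'caaccabcbcbb'
  #9 SA[9]=7  'cabcbcbb'
  #10 SA[10]=12  'cbb'
  #11 SA[11]=10  'cbcbb'
  #12 SA[12]=2  'ccaaccabcbcbb'
  #13 SA[13]=6  'ccabcbcbb'
  #14 SA[14]=1  'cccaaccabcbcbb'

SA = [4, 8, 5, 14, 13, 11, 9, 0, 3, 7, 12, 10, 2, 6, 1]
rank  pair      lcp
   1  s[4:],s[8:]  1  'a'
   2  s[8:],s[5:]  1  'a'
   3  s[5:],s[14:]  0  ''
   4  s[14:],s[13:]  1  'b'
   5  s[13:],s[11:]  1  'b'
   6  s[11:],s[9:]  3  'bcb'
   7  s[9:],s[0:]  2  'bc'
   8  s[0:],s[3:]  0  ''
   9  s[3:],s[7:]  2  'ca'
  10  s[7:],s[12:]  1  'c'
  11  s[12:],s[10:]  2  'cb'
  12  s[10:],s[2:]  1  'c'
  13  s[2:],s[6:]  3  'cca'
  14  s[6:],s[1:]  2  'cc'

[0, 1, 1, 0, 1, 1, 3, 2, 0, 2, 1, 2, 1, 3, 2]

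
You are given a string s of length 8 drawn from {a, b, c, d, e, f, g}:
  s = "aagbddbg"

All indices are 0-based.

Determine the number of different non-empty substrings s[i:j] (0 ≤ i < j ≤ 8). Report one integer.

32

rank | idx | suffix
   0 |   0 | aagbddbg
   1 |   1 | agbddbg
   2 |   3 | bddbg
   3 |   6 | bg
   4 |   5 | dbg
   5 |   4 | ddbg
   6 |   7 | g
   7 |   2 | gbddbg

SA = [0, 1, 3, 6, 5, 4, 7, 2]
i: (SA[i-1],SA[i]) lcp shared
  1: (0,1) 1 'a'
  2: (1,3) 0 ''
  3: (3,6) 1 'b'
  4: (6,5) 0 ''
  5: (5,4) 1 'd'
  6: (4,7) 0 ''
  7: (7,2) 1 'g'

n(n+1)/2 = 8·9/2 = 36
Σ LCP = 0 + 1 + 0 + 1 + 0 + 1 + 0 + 1 = 4
distinct = 36 − 4 = 32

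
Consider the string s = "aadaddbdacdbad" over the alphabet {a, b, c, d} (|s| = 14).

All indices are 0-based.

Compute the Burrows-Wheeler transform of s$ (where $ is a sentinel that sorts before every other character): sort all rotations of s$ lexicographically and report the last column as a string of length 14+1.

rank  rotation         last
    0  $aadaddbdacdbad  d
    1  aadaddbdacdbad$  $
    2  acdbad$aadaddbd  d
    3  ad$aadaddbdacdb  b
    4  adaddbdacdbad$a  a
    5  addbdacdbad$aad  d
    6  bad$aadaddbdacd  d
    7  bdacdbad$aadadd  d
    8  cdbad$aadaddbda  a
    9  d$aadaddbdacdba  a
   10  dacdbad$aadaddb  b
   11  daddbdacdbad$aa  a
   12  dbad$aadaddbdac  c
   13  dbdacdbad$aadad  d
   14  ddbdacdbad$aada  a

d$dbadddaabacda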